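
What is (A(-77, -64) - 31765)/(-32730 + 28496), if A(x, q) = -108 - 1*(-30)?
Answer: 31843/4234 ≈ 7.5208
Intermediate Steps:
A(x, q) = -78 (A(x, q) = -108 + 30 = -78)
(A(-77, -64) - 31765)/(-32730 + 28496) = (-78 - 31765)/(-32730 + 28496) = -31843/(-4234) = -31843*(-1/4234) = 31843/4234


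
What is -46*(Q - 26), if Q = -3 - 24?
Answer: 2438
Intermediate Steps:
Q = -27
-46*(Q - 26) = -46*(-27 - 26) = -46*(-53) = 2438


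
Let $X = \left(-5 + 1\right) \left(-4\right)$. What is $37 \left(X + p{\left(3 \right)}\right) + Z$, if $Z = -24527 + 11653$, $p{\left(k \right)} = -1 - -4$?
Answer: $-12171$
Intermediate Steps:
$p{\left(k \right)} = 3$ ($p{\left(k \right)} = -1 + 4 = 3$)
$X = 16$ ($X = \left(-4\right) \left(-4\right) = 16$)
$Z = -12874$
$37 \left(X + p{\left(3 \right)}\right) + Z = 37 \left(16 + 3\right) - 12874 = 37 \cdot 19 - 12874 = 703 - 12874 = -12171$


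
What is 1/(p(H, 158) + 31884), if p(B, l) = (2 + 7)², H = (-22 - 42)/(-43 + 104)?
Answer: 1/31965 ≈ 3.1284e-5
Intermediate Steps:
H = -64/61 ≈ -1.0492
p(B, l) = 81 (p(B, l) = 9² = 81)
1/(p(H, 158) + 31884) = 1/(81 + 31884) = 1/31965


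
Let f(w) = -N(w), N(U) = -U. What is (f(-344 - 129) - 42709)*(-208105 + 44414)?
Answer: 7068504762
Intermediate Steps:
f(w) = w (f(w) = -(-1)*w = w)
(f(-344 - 129) - 42709)*(-208105 + 44414) = ((-344 - 129) - 42709)*(-208105 + 44414) = (-473 - 42709)*(-163691) = -43182*(-163691) = 7068504762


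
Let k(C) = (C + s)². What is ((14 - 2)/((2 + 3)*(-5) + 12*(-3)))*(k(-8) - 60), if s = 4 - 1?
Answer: 420/61 ≈ 6.8852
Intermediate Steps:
s = 3
k(C) = (3 + C)² (k(C) = (C + 3)² = (3 + C)²)
((14 - 2)/((2 + 3)*(-5) + 12*(-3)))*(k(-8) - 60) = ((14 - 2)/((2 + 3)*(-5) + 12*(-3)))*((3 - 8)² - 60) = (12/(5*(-5) - 36))*((-5)² - 60) = (12/(-25 - 36))*(25 - 60) = (12/(-61))*(-35) = (12*(-1/61))*(-35) = -12/61*(-35) = 420/61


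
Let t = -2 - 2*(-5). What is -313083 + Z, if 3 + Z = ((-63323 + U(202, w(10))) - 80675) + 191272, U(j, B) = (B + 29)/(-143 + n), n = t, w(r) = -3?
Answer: -35884646/135 ≈ -2.6581e+5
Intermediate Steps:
t = 8 (t = -2 + 10 = 8)
n = 8
U(j, B) = -29/135 - B/135 (U(j, B) = (B + 29)/(-143 + 8) = (29 + B)/(-135) = (29 + B)*(-1/135) = -29/135 - B/135)
Z = 6381559/135 (Z = -3 + (((-63323 + (-29/135 - 1/135*(-3))) - 80675) + 191272) = -3 + (((-63323 + (-29/135 + 1/45)) - 80675) + 191272) = -3 + (((-63323 - 26/135) - 80675) + 191272) = -3 + ((-8548631/135 - 80675) + 191272) = -3 + (-19439756/135 + 191272) = -3 + 6381964/135 = 6381559/135 ≈ 47271.)
-313083 + Z = -313083 + 6381559/135 = -35884646/135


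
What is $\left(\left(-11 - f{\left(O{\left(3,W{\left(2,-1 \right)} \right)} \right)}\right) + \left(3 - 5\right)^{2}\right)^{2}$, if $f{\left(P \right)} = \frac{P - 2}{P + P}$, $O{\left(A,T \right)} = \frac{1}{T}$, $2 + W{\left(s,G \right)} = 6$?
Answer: $\frac{49}{4} \approx 12.25$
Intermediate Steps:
$W{\left(s,G \right)} = 4$ ($W{\left(s,G \right)} = -2 + 6 = 4$)
$f{\left(P \right)} = \frac{-2 + P}{2 P}$
$\left(\left(-11 - f{\left(O{\left(3,W{\left(2,-1 \right)} \right)} \right)}\right) + \left(3 - 5\right)^{2}\right)^{2} = \left(\left(-11 - \frac{-2 + \frac{1}{4}}{2 \cdot \frac{1}{4}}\right) + \left(3 - 5\right)^{2}\right)^{2} = \left(\left(-11 - \frac{\frac{1}{\frac{1}{4}} \left(-2 + \frac{1}{4}\right)}{2}\right) + \left(3 - 5\right)^{2}\right)^{2} = \left(\left(-11 - \frac{1}{2} \cdot 4 \left(- \frac{7}{4}\right)\right) + \left(-2\right)^{2}\right)^{2} = \left(\left(-11 - - \frac{7}{2}\right) + 4\right)^{2} = \left(\left(-11 + \frac{7}{2}\right) + 4\right)^{2} = \left(- \frac{15}{2} + 4\right)^{2} = \left(- \frac{7}{2}\right)^{2} = \frac{49}{4}$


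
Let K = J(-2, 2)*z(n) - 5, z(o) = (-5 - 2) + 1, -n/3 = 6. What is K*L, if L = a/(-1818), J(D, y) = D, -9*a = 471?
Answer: 1099/5454 ≈ 0.20150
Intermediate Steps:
n = -18 (n = -3*6 = -18)
a = -157/3 (a = -⅑*471 = -157/3 ≈ -52.333)
z(o) = -6 (z(o) = -7 + 1 = -6)
L = 157/5454 (L = -157/3/(-1818) = -157/3*(-1/1818) = 157/5454 ≈ 0.028786)
K = 7 (K = -2*(-6) - 5 = 12 - 5 = 7)
K*L = 7*(157/5454) = 1099/5454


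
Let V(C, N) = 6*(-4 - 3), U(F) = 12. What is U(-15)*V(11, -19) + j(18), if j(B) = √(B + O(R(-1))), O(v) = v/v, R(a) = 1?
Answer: -504 + √19 ≈ -499.64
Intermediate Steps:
V(C, N) = -42 (V(C, N) = 6*(-7) = -42)
O(v) = 1
j(B) = √(1 + B) (j(B) = √(B + 1) = √(1 + B))
U(-15)*V(11, -19) + j(18) = 12*(-42) + √(1 + 18) = -504 + √19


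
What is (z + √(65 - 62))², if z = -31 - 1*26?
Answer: (57 - √3)² ≈ 3054.5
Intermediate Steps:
z = -57 (z = -31 - 26 = -57)
(z + √(65 - 62))² = (-57 + √(65 - 62))² = (-57 + √3)²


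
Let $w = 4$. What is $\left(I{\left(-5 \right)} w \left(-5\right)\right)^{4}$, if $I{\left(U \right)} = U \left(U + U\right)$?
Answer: $1000000000000$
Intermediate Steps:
$I{\left(U \right)} = 2 U^{2}$ ($I{\left(U \right)} = U 2 U = 2 U^{2}$)
$\left(I{\left(-5 \right)} w \left(-5\right)\right)^{4} = \left(2 \left(-5\right)^{2} \cdot 4 \left(-5\right)\right)^{4} = \left(2 \cdot 25 \cdot 4 \left(-5\right)\right)^{4} = \left(50 \cdot 4 \left(-5\right)\right)^{4} = \left(200 \left(-5\right)\right)^{4} = \left(-1000\right)^{4} = 1000000000000$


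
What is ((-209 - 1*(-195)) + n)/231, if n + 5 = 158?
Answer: 139/231 ≈ 0.60173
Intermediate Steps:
n = 153 (n = -5 + 158 = 153)
((-209 - 1*(-195)) + n)/231 = ((-209 - 1*(-195)) + 153)/231 = ((-209 + 195) + 153)*(1/231) = (-14 + 153)*(1/231) = 139*(1/231) = 139/231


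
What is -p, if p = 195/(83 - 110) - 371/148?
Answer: 12959/1332 ≈ 9.7290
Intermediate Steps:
p = -12959/1332 (p = 195/(-27) - 371*1/148 = 195*(-1/27) - 371/148 = -65/9 - 371/148 = -12959/1332 ≈ -9.7290)
-p = -1*(-12959/1332) = 12959/1332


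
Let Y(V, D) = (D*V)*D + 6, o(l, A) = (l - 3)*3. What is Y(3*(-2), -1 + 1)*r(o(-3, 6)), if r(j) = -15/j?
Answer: 5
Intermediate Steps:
o(l, A) = -9 + 3*l (o(l, A) = (-3 + l)*3 = -9 + 3*l)
Y(V, D) = 6 + V*D² (Y(V, D) = V*D² + 6 = 6 + V*D²)
Y(3*(-2), -1 + 1)*r(o(-3, 6)) = (6 + (3*(-2))*(-1 + 1)²)*(-15/(-9 + 3*(-3))) = (6 - 6*0²)*(-15/(-9 - 9)) = (6 - 6*0)*(-15/(-18)) = (6 + 0)*(-15*(-1/18)) = 6*(⅚) = 5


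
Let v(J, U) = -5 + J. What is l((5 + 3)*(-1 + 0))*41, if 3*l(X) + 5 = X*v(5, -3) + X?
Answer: -533/3 ≈ -177.67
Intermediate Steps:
l(X) = -5/3 + X/3 (l(X) = -5/3 + (X*(-5 + 5) + X)/3 = -5/3 + (X*0 + X)/3 = -5/3 + (0 + X)/3 = -5/3 + X/3)
l((5 + 3)*(-1 + 0))*41 = (-5/3 + ((5 + 3)*(-1 + 0))/3)*41 = (-5/3 + (8*(-1))/3)*41 = (-5/3 + (⅓)*(-8))*41 = (-5/3 - 8/3)*41 = -13/3*41 = -533/3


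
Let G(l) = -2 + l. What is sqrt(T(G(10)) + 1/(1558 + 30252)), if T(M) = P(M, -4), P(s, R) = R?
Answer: I*sqrt(4047472590)/31810 ≈ 2.0*I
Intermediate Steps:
T(M) = -4
sqrt(T(G(10)) + 1/(1558 + 30252)) = sqrt(-4 + 1/(1558 + 30252)) = sqrt(-4 + 1/31810) = sqrt(-127239/31810) = I*sqrt(4047472590)/31810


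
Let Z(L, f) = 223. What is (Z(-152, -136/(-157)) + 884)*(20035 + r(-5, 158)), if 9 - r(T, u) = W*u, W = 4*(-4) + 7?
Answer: 23762862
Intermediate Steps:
W = -9 (W = -16 + 7 = -9)
r(T, u) = 9 + 9*u (r(T, u) = 9 - (-9)*u = 9 + 9*u)
(Z(-152, -136/(-157)) + 884)*(20035 + r(-5, 158)) = (223 + 884)*(20035 + (9 + 9*158)) = 1107*(20035 + (9 + 1422)) = 1107*(20035 + 1431) = 1107*21466 = 23762862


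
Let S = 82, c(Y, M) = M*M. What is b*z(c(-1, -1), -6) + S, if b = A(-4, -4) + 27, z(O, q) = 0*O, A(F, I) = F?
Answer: 82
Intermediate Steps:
c(Y, M) = M²
z(O, q) = 0
b = 23 (b = -4 + 27 = 23)
b*z(c(-1, -1), -6) + S = 23*0 + 82 = 0 + 82 = 82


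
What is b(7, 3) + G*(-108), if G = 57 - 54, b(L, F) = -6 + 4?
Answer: -326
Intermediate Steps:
b(L, F) = -2
G = 3
b(7, 3) + G*(-108) = -2 + 3*(-108) = -2 - 324 = -326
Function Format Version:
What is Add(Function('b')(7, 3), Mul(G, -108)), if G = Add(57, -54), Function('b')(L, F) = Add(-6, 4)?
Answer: -326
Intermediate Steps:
Function('b')(L, F) = -2
G = 3
Add(Function('b')(7, 3), Mul(G, -108)) = Add(-2, Mul(3, -108)) = Add(-2, -324) = -326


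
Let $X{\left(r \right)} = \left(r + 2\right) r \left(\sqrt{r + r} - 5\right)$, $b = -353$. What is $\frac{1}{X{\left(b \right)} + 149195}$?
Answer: $- \frac{235160}{5529840004577} - \frac{123903 i \sqrt{706}}{11059680009154} \approx -4.2526 \cdot 10^{-8} - 2.9767 \cdot 10^{-7} i$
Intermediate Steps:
$X{\left(r \right)} = r \left(-5 + \sqrt{2} \sqrt{r}\right) \left(2 + r\right)$ ($X{\left(r \right)} = \left(2 + r\right) r \left(\sqrt{2 r} - 5\right) = r \left(2 + r\right) \left(\sqrt{2} \sqrt{r} - 5\right) = r \left(2 + r\right) \left(-5 + \sqrt{2} \sqrt{r}\right) = r \left(-5 + \sqrt{2} \sqrt{r}\right) \left(2 + r\right)$)
$\frac{1}{X{\left(b \right)} + 149195} = \frac{1}{\left(\left(-10\right) \left(-353\right) - 5 \left(-353\right)^{2} + \sqrt{2} \left(-353\right)^{\frac{5}{2}} + 2 \sqrt{2} \left(-353\right)^{\frac{3}{2}}\right) + 149195} = \frac{1}{\left(3530 - 623045 + \sqrt{2} \cdot 124609 i \sqrt{353} + 2 \sqrt{2} \left(- 353 i \sqrt{353}\right)\right) + 149195} = \frac{1}{\left(3530 - 623045 + 124609 i \sqrt{706} - 706 i \sqrt{706}\right) + 149195} = \frac{1}{\left(-619515 + 123903 i \sqrt{706}\right) + 149195} = \frac{1}{-470320 + 123903 i \sqrt{706}}$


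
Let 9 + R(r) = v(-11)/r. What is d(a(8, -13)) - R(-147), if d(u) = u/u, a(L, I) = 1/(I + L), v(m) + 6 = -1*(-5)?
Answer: 1469/147 ≈ 9.9932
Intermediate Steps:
v(m) = -1 (v(m) = -6 - 1*(-5) = -6 + 5 = -1)
d(u) = 1
R(r) = -9 - 1/r
d(a(8, -13)) - R(-147) = 1 - (-9 - 1/(-147)) = 1 - (-9 - 1*(-1/147)) = 1 - (-9 + 1/147) = 1 - 1*(-1322/147) = 1 + 1322/147 = 1469/147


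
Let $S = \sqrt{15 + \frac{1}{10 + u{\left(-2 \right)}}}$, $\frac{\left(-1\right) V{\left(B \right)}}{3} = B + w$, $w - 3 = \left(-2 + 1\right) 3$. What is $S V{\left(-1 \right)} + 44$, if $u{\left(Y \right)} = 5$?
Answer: $44 + \frac{\sqrt{3390}}{5} \approx 55.645$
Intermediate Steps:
$w = 0$ ($w = 3 + \left(-2 + 1\right) 3 = 3 - 3 = 0$)
$V{\left(B \right)} = - 3 B$ ($V{\left(B \right)} = - 3 \left(B + 0\right) = - 3 B$)
$S = \frac{\sqrt{3390}}{15}$ ($S = \sqrt{15 + \frac{1}{10 + 5}} = \sqrt{15 + \frac{1}{15}} = \sqrt{\frac{226}{15}} = \frac{\sqrt{3390}}{15} \approx 3.8816$)
$S V{\left(-1 \right)} + 44 = \frac{\sqrt{3390}}{15} \left(\left(-3\right) \left(-1\right)\right) + 44 = \frac{\sqrt{3390}}{15} \cdot 3 + 44 = \frac{\sqrt{3390}}{5} + 44 = 44 + \frac{\sqrt{3390}}{5}$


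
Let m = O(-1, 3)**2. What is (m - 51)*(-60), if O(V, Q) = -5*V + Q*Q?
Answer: -8700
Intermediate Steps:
O(V, Q) = Q**2 - 5*V (O(V, Q) = -5*V + Q**2 = Q**2 - 5*V)
m = 196 (m = (3**2 - 5*(-1))**2 = (9 + 5)**2 = 14**2 = 196)
(m - 51)*(-60) = (196 - 51)*(-60) = 145*(-60) = -8700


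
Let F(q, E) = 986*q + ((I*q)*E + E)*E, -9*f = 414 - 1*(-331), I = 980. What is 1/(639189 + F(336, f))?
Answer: 81/182837796310 ≈ 4.4302e-10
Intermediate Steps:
f = -745/9 (f = -(414 - 1*(-331))/9 = -(414 + 331)/9 = -1/9*745 = -745/9 ≈ -82.778)
F(q, E) = 986*q + E*(E + 980*E*q) (F(q, E) = 986*q + ((980*q)*E + E)*E = 986*q + (980*E*q + E)*E = 986*q + (E + 980*E*q)*E = 986*q + E*(E + 980*E*q))
1/(639189 + F(336, f)) = 1/(639189 + ((-745/9)**2 + 986*336 + 980*336*(-745/9)**2)) = 1/(639189 + (555025/81 + 331296 + 980*336*(555025/81))) = 1/(639189 + (555025/81 + 331296 + 60919544000/27)) = 1/(639189 + 182786022001/81) = 1/(182837796310/81) = 81/182837796310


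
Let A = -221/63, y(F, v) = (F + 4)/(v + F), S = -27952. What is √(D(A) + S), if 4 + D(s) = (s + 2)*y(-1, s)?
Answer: I*√563684549/142 ≈ 167.2*I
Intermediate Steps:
y(F, v) = (4 + F)/(F + v)
A = -221/63 (A = -221*1/63 = -221/63 ≈ -3.5079)
D(s) = -4 + 3*(2 + s)/(-1 + s) (D(s) = -4 + (s + 2)*((4 - 1)/(-1 + s)) = -4 + (2 + s)*(3/(-1 + s)) = -4 + 3*(2 + s)/(-1 + s))
√(D(A) + S) = √((10 - 1*(-221/63))/(-1 - 221/63) - 27952) = √((10 + 221/63)/(-284/63) - 27952) = √(-63/284*851/63 - 27952) = √(-851/284 - 27952) = √(-7939219/284) = I*√563684549/142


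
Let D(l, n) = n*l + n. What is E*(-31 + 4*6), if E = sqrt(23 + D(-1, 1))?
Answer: -7*sqrt(23) ≈ -33.571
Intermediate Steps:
D(l, n) = n + l*n (D(l, n) = l*n + n = n + l*n)
E = sqrt(23) (E = sqrt(23 + 1*(1 - 1)) = sqrt(23 + 1*0) = sqrt(23 + 0) = sqrt(23) ≈ 4.7958)
E*(-31 + 4*6) = sqrt(23)*(-31 + 4*6) = sqrt(23)*(-31 + 24) = sqrt(23)*(-7) = -7*sqrt(23)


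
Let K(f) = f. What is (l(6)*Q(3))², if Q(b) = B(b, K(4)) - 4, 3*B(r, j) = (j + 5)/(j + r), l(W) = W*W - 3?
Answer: 680625/49 ≈ 13890.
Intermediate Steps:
l(W) = -3 + W² (l(W) = W² - 3 = -3 + W²)
B(r, j) = (5 + j)/(3*(j + r)) (B(r, j) = ((j + 5)/(j + r))/3 = ((5 + j)/(j + r))/3 = (5 + j)/(3*(j + r)))
Q(b) = -4 + 3/(4 + b) (Q(b) = (5 + 4)/(3*(4 + b)) - 4 = (⅓)*9/(4 + b) - 4 = 3/(4 + b) - 4 = -4 + 3/(4 + b))
(l(6)*Q(3))² = ((-3 + 6²)*((-13 - 4*3)/(4 + 3)))² = ((-3 + 36)*((-13 - 12)/7))² = (33*((⅐)*(-25)))² = (33*(-25/7))² = (-825/7)² = 680625/49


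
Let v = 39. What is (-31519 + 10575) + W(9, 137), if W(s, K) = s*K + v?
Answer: -19672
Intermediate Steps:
W(s, K) = 39 + K*s (W(s, K) = s*K + 39 = K*s + 39 = 39 + K*s)
(-31519 + 10575) + W(9, 137) = (-31519 + 10575) + (39 + 137*9) = -20944 + (39 + 1233) = -20944 + 1272 = -19672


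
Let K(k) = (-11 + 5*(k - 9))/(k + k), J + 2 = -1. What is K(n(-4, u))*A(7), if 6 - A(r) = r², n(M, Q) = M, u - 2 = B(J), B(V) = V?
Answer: -817/2 ≈ -408.50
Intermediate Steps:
J = -3 (J = -2 - 1 = -3)
u = -1 (u = 2 - 3 = -1)
K(k) = (-56 + 5*k)/(2*k) (K(k) = (-11 + 5*(-9 + k))/((2*k)) = (-11 + (-45 + 5*k))*(1/(2*k)) = (-56 + 5*k)*(1/(2*k)) = (-56 + 5*k)/(2*k))
A(r) = 6 - r²
K(n(-4, u))*A(7) = (5/2 - 28/(-4))*(6 - 1*7²) = (5/2 - 28*(-¼))*(6 - 1*49) = (5/2 + 7)*(6 - 49) = (19/2)*(-43) = -817/2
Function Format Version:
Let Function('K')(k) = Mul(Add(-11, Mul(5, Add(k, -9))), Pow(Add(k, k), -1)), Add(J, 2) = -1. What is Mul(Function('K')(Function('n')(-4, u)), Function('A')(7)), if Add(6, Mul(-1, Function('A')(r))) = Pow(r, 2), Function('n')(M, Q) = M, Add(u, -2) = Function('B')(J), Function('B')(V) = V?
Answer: Rational(-817, 2) ≈ -408.50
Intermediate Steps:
J = -3 (J = Add(-2, -1) = -3)
u = -1 (u = Add(2, -3) = -1)
Function('K')(k) = Mul(Rational(1, 2), Pow(k, -1), Add(-56, Mul(5, k))) (Function('K')(k) = Mul(Add(-11, Mul(5, Add(-9, k))), Pow(Mul(2, k), -1)) = Mul(Add(-11, Add(-45, Mul(5, k))), Mul(Rational(1, 2), Pow(k, -1))) = Mul(Add(-56, Mul(5, k)), Mul(Rational(1, 2), Pow(k, -1))) = Mul(Rational(1, 2), Pow(k, -1), Add(-56, Mul(5, k))))
Function('A')(r) = Add(6, Mul(-1, Pow(r, 2)))
Mul(Function('K')(Function('n')(-4, u)), Function('A')(7)) = Mul(Add(Rational(5, 2), Mul(-28, Pow(-4, -1))), Add(6, Mul(-1, Pow(7, 2)))) = Mul(Add(Rational(5, 2), Mul(-28, Rational(-1, 4))), Add(6, Mul(-1, 49))) = Mul(Add(Rational(5, 2), 7), Add(6, -49)) = Mul(Rational(19, 2), -43) = Rational(-817, 2)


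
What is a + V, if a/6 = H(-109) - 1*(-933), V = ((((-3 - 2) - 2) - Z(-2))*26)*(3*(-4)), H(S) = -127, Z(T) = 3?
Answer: 7956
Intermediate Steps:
V = 3120 (V = ((((-3 - 2) - 2) - 1*3)*26)*(3*(-4)) = (((-5 - 2) - 3)*26)*(-12) = ((-7 - 3)*26)*(-12) = -10*26*(-12) = -260*(-12) = 3120)
a = 4836 (a = 6*(-127 - 1*(-933)) = 6*(-127 + 933) = 6*806 = 4836)
a + V = 4836 + 3120 = 7956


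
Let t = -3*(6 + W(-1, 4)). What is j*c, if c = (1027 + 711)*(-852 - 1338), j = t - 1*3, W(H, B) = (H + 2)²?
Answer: 91349280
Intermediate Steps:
W(H, B) = (2 + H)²
t = -21 (t = -3*(6 + (2 - 1)²) = -3*(6 + 1²) = -3*(6 + 1) = -3*7 = -21)
j = -24 (j = -21 - 1*3 = -21 - 3 = -24)
c = -3806220 (c = 1738*(-2190) = -3806220)
j*c = -24*(-3806220) = 91349280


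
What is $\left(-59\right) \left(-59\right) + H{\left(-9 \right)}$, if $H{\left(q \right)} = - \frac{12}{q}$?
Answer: $\frac{10447}{3} \approx 3482.3$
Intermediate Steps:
$\left(-59\right) \left(-59\right) + H{\left(-9 \right)} = \left(-59\right) \left(-59\right) - \frac{12}{-9} = 3481 - - \frac{4}{3} = 3481 + \frac{4}{3} = \frac{10447}{3}$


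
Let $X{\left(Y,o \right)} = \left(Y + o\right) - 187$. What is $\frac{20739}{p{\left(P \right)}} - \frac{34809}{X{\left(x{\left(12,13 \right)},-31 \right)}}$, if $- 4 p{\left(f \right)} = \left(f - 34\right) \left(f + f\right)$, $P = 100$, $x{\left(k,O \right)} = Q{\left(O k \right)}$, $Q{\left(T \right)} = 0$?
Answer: $\frac{18391433}{119900} \approx 153.39$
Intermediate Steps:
$x{\left(k,O \right)} = 0$
$X{\left(Y,o \right)} = -187 + Y + o$
$p{\left(f \right)} = - \frac{f \left(-34 + f\right)}{2}$ ($p{\left(f \right)} = - \frac{\left(f - 34\right) \left(f + f\right)}{4} = - \frac{\left(-34 + f\right) 2 f}{4} = - \frac{2 f \left(-34 + f\right)}{4} = - \frac{f \left(-34 + f\right)}{2}$)
$\frac{20739}{p{\left(P \right)}} - \frac{34809}{X{\left(x{\left(12,13 \right)},-31 \right)}} = \frac{20739}{\frac{1}{2} \cdot 100 \left(34 - 100\right)} - \frac{34809}{-187 + 0 - 31} = \frac{20739}{\frac{1}{2} \cdot 100 \left(34 - 100\right)} - \frac{34809}{-218} = \frac{20739}{\frac{1}{2} \cdot 100 \left(-66\right)} - - \frac{34809}{218} = \frac{20739}{-3300} + \frac{34809}{218} = 20739 \left(- \frac{1}{3300}\right) + \frac{34809}{218} = - \frac{6913}{1100} + \frac{34809}{218} = \frac{18391433}{119900}$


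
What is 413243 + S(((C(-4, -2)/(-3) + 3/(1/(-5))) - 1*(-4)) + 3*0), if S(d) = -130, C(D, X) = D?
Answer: 413113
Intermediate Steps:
413243 + S(((C(-4, -2)/(-3) + 3/(1/(-5))) - 1*(-4)) + 3*0) = 413243 - 130 = 413113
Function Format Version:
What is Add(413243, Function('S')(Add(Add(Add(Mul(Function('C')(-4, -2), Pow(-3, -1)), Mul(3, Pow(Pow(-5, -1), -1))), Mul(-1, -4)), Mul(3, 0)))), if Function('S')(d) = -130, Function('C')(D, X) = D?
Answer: 413113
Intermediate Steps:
Add(413243, Function('S')(Add(Add(Add(Mul(Function('C')(-4, -2), Pow(-3, -1)), Mul(3, Pow(Pow(-5, -1), -1))), Mul(-1, -4)), Mul(3, 0)))) = Add(413243, -130) = 413113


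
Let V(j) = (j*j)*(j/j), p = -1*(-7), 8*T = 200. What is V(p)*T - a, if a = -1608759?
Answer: 1609984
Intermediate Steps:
T = 25 (T = (1/8)*200 = 25)
p = 7
V(j) = j**2 (V(j) = j**2*1 = j**2)
V(p)*T - a = 7**2*25 - 1*(-1608759) = 49*25 + 1608759 = 1225 + 1608759 = 1609984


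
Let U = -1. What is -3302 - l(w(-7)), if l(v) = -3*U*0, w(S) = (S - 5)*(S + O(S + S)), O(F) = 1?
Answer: -3302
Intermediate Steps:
w(S) = (1 + S)*(-5 + S) (w(S) = (S - 5)*(S + 1) = (-5 + S)*(1 + S) = (1 + S)*(-5 + S))
l(v) = 0 (l(v) = -3*(-1)*0 = 3*0 = 0)
-3302 - l(w(-7)) = -3302 - 1*0 = -3302 + 0 = -3302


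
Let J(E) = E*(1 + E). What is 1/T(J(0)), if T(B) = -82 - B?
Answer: -1/82 ≈ -0.012195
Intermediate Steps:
1/T(J(0)) = 1/(-82 - 0*(1 + 0)) = 1/(-82 - 0) = 1/(-82 - 1*0) = 1/(-82 + 0) = 1/(-82) = -1/82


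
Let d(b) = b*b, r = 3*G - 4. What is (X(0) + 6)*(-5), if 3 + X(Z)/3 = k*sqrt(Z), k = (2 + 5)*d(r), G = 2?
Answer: 15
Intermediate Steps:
r = 2 (r = 3*2 - 4 = 6 - 4 = 2)
d(b) = b**2
k = 28 (k = (2 + 5)*2**2 = 7*4 = 28)
X(Z) = -9 + 84*sqrt(Z) (X(Z) = -9 + 3*(28*sqrt(Z)) = -9 + 84*sqrt(Z))
(X(0) + 6)*(-5) = ((-9 + 84*sqrt(0)) + 6)*(-5) = ((-9 + 84*0) + 6)*(-5) = ((-9 + 0) + 6)*(-5) = (-9 + 6)*(-5) = -3*(-5) = 15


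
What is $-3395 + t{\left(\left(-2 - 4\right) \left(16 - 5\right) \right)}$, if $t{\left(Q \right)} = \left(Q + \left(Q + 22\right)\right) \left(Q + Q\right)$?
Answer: $11125$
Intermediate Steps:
$t{\left(Q \right)} = 2 Q \left(22 + 2 Q\right)$ ($t{\left(Q \right)} = \left(Q + \left(22 + Q\right)\right) 2 Q = \left(22 + 2 Q\right) 2 Q = 2 Q \left(22 + 2 Q\right)$)
$-3395 + t{\left(\left(-2 - 4\right) \left(16 - 5\right) \right)} = -3395 + 4 \left(-2 - 4\right) \left(16 - 5\right) \left(11 + \left(-2 - 4\right) \left(16 - 5\right)\right) = -3395 + 4 \left(\left(-6\right) 11\right) \left(11 - 66\right) = -3395 + 4 \left(-66\right) \left(11 - 66\right) = -3395 + 4 \left(-66\right) \left(-55\right) = -3395 + 14520 = 11125$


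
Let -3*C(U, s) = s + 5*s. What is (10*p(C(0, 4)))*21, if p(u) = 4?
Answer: 840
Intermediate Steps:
C(U, s) = -2*s (C(U, s) = -(s + 5*s)/3 = -2*s)
(10*p(C(0, 4)))*21 = (10*4)*21 = 40*21 = 840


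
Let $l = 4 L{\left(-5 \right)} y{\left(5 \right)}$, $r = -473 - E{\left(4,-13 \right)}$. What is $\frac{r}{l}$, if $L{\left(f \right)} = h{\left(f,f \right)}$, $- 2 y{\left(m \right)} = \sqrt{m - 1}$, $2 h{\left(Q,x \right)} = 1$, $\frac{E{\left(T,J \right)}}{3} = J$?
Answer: $217$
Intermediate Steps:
$E{\left(T,J \right)} = 3 J$
$h{\left(Q,x \right)} = \frac{1}{2}$ ($h{\left(Q,x \right)} = \frac{1}{2} \cdot 1 = \frac{1}{2}$)
$y{\left(m \right)} = - \frac{\sqrt{-1 + m}}{2}$ ($y{\left(m \right)} = - \frac{\sqrt{m - 1}}{2} = - \frac{\sqrt{-1 + m}}{2}$)
$r = -434$ ($r = -473 - 3 \left(-13\right) = -473 - -39 = -473 + 39 = -434$)
$L{\left(f \right)} = \frac{1}{2}$
$l = -2$ ($l = 4 \cdot \frac{1}{2} \left(- \frac{\sqrt{-1 + 5}}{2}\right) = 2 \left(- \frac{\sqrt{4}}{2}\right) = 2 \left(\left(- \frac{1}{2}\right) 2\right) = 2 \left(-1\right) = -2$)
$\frac{r}{l} = - \frac{434}{-2} = \left(-434\right) \left(- \frac{1}{2}\right) = 217$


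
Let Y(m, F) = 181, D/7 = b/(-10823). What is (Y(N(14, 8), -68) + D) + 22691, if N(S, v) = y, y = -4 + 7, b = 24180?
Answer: 247374396/10823 ≈ 22856.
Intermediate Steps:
y = 3
D = -169260/10823 (D = 7*(24180/(-10823)) = 7*(24180*(-1/10823)) = 7*(-24180/10823) = -169260/10823 ≈ -15.639)
N(S, v) = 3
(Y(N(14, 8), -68) + D) + 22691 = (181 - 169260/10823) + 22691 = 1789703/10823 + 22691 = 247374396/10823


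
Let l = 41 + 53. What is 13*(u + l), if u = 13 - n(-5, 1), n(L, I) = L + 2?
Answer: 1430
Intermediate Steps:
l = 94
n(L, I) = 2 + L
u = 16 (u = 13 - (2 - 5) = 13 - 1*(-3) = 13 + 3 = 16)
13*(u + l) = 13*(16 + 94) = 13*110 = 1430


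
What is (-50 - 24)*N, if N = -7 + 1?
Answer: 444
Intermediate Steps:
N = -6
(-50 - 24)*N = (-50 - 24)*(-6) = -74*(-6) = 444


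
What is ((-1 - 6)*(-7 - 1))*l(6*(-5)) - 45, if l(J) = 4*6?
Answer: 1299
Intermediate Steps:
l(J) = 24
((-1 - 6)*(-7 - 1))*l(6*(-5)) - 45 = ((-1 - 6)*(-7 - 1))*24 - 45 = -7*(-8)*24 - 45 = 56*24 - 45 = 1344 - 45 = 1299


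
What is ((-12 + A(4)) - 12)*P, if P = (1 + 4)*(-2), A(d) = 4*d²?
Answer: -400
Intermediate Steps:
P = -10 (P = 5*(-2) = -10)
((-12 + A(4)) - 12)*P = ((-12 + 4*4²) - 12)*(-10) = ((-12 + 4*16) - 12)*(-10) = ((-12 + 64) - 12)*(-10) = (52 - 12)*(-10) = 40*(-10) = -400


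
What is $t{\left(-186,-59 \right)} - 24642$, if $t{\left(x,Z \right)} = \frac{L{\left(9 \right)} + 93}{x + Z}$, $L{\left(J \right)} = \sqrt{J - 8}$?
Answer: $- \frac{6037384}{245} \approx -24642.0$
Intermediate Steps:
$L{\left(J \right)} = \sqrt{-8 + J}$
$t{\left(x,Z \right)} = \frac{94}{Z + x}$ ($t{\left(x,Z \right)} = \frac{\sqrt{-8 + 9} + 93}{x + Z} = \frac{\sqrt{1} + 93}{Z + x} = \frac{1 + 93}{Z + x} = \frac{94}{Z + x}$)
$t{\left(-186,-59 \right)} - 24642 = \frac{94}{-59 - 186} - 24642 = \frac{94}{-245} - 24642 = 94 \left(- \frac{1}{245}\right) - 24642 = - \frac{94}{245} - 24642 = - \frac{6037384}{245}$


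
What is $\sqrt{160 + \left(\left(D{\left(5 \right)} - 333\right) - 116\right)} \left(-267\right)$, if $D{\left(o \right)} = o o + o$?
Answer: $- 267 i \sqrt{259} \approx - 4297.0 i$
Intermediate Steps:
$D{\left(o \right)} = o + o^{2}$ ($D{\left(o \right)} = o^{2} + o = o + o^{2}$)
$\sqrt{160 + \left(\left(D{\left(5 \right)} - 333\right) - 116\right)} \left(-267\right) = \sqrt{160 - \left(449 - 5 \left(1 + 5\right)\right)} \left(-267\right) = \sqrt{160 + \left(\left(5 \cdot 6 - 333\right) - 116\right)} \left(-267\right) = \sqrt{160 + \left(\left(30 - 333\right) - 116\right)} \left(-267\right) = \sqrt{160 - 419} \left(-267\right) = \sqrt{-259} \left(-267\right) = i \sqrt{259} \left(-267\right) = - 267 i \sqrt{259}$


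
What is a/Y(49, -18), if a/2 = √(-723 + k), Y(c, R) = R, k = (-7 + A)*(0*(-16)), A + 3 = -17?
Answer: -I*√723/9 ≈ -2.9876*I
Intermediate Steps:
A = -20 (A = -3 - 17 = -20)
k = 0 (k = (-7 - 20)*(0*(-16)) = -27*0 = 0)
a = 2*I*√723 (a = 2*√(-723 + 0) = 2*√(-723) = 2*(I*√723) = 2*I*√723 ≈ 53.777*I)
a/Y(49, -18) = (2*I*√723)/(-18) = (2*I*√723)*(-1/18) = -I*√723/9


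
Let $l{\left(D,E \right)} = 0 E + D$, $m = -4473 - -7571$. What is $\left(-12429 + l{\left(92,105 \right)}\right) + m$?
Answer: $-9239$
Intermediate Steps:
$m = 3098$ ($m = -4473 + 7571 = 3098$)
$l{\left(D,E \right)} = D$ ($l{\left(D,E \right)} = 0 + D = D$)
$\left(-12429 + l{\left(92,105 \right)}\right) + m = \left(-12429 + 92\right) + 3098 = -12337 + 3098 = -9239$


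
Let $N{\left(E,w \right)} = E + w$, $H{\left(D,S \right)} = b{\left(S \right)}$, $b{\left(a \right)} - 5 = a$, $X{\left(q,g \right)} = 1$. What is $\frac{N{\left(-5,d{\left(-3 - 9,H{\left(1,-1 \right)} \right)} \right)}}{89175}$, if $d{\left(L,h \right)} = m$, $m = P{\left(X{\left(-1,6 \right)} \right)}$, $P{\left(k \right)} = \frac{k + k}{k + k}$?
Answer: $- \frac{4}{89175} \approx -4.4856 \cdot 10^{-5}$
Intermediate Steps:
$b{\left(a \right)} = 5 + a$
$P{\left(k \right)} = 1$ ($P{\left(k \right)} = \frac{2 k}{2 k} = 2 k \frac{1}{2 k} = 1$)
$H{\left(D,S \right)} = 5 + S$
$m = 1$
$d{\left(L,h \right)} = 1$
$\frac{N{\left(-5,d{\left(-3 - 9,H{\left(1,-1 \right)} \right)} \right)}}{89175} = \frac{-5 + 1}{89175} = \left(-4\right) \frac{1}{89175} = - \frac{4}{89175}$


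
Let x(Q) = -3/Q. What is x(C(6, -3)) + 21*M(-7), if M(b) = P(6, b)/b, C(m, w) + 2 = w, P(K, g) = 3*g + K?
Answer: 228/5 ≈ 45.600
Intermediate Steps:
P(K, g) = K + 3*g
C(m, w) = -2 + w
M(b) = (6 + 3*b)/b
x(C(6, -3)) + 21*M(-7) = -3/(-2 - 3) + 21*(3 + 6/(-7)) = -3/(-5) + 21*(3 + 6*(-1/7)) = -3*(-1/5) + 21*(3 - 6/7) = 3/5 + 21*(15/7) = 3/5 + 45 = 228/5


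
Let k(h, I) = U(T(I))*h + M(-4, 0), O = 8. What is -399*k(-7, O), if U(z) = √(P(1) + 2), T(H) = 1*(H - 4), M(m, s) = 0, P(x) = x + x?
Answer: 5586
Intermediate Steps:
P(x) = 2*x
T(H) = -4 + H (T(H) = 1*(-4 + H) = -4 + H)
U(z) = 2 (U(z) = √(2*1 + 2) = √(2 + 2) = √4 = 2)
k(h, I) = 2*h (k(h, I) = 2*h + 0 = 2*h)
-399*k(-7, O) = -798*(-7) = -399*(-14) = 5586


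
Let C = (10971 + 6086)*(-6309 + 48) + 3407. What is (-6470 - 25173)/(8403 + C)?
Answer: 31643/106782067 ≈ 0.00029633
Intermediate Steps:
C = -106790470 (C = 17057*(-6261) + 3407 = -106793877 + 3407 = -106790470)
(-6470 - 25173)/(8403 + C) = (-6470 - 25173)/(8403 - 106790470) = -31643/(-106782067) = -31643*(-1/106782067) = 31643/106782067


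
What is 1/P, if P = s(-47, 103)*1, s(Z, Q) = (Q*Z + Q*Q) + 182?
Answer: 1/5950 ≈ 0.00016807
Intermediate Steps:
s(Z, Q) = 182 + Q**2 + Q*Z (s(Z, Q) = (Q*Z + Q**2) + 182 = (Q**2 + Q*Z) + 182 = 182 + Q**2 + Q*Z)
P = 5950 (P = (182 + 103**2 + 103*(-47))*1 = (182 + 10609 - 4841)*1 = 5950*1 = 5950)
1/P = 1/5950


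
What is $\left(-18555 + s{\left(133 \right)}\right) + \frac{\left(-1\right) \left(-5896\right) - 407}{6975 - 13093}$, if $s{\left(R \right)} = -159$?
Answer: $- \frac{114497741}{6118} \approx -18715.0$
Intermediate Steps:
$\left(-18555 + s{\left(133 \right)}\right) + \frac{\left(-1\right) \left(-5896\right) - 407}{6975 - 13093} = \left(-18555 - 159\right) + \frac{\left(-1\right) \left(-5896\right) - 407}{6975 - 13093} = -18714 + \frac{5896 - 407}{-6118} = -18714 + 5489 \left(- \frac{1}{6118}\right) = -18714 - \frac{5489}{6118} = - \frac{114497741}{6118}$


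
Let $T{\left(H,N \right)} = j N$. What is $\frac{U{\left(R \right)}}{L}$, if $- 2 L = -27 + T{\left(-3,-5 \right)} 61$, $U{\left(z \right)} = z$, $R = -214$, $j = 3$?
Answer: $- \frac{214}{471} \approx -0.45435$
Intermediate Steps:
$T{\left(H,N \right)} = 3 N$
$L = 471$ ($L = - \frac{-27 + 3 \left(-5\right) 61}{2} = - \frac{-27 - 915}{2} = \left(- \frac{1}{2}\right) \left(-942\right) = 471$)
$\frac{U{\left(R \right)}}{L} = - \frac{214}{471}$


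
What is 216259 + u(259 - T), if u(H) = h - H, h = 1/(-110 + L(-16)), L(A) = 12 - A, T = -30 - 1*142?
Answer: 17697895/82 ≈ 2.1583e+5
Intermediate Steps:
T = -172 (T = -30 - 142 = -172)
h = -1/82 (h = 1/(-110 + (12 - 1*(-16))) = 1/(-110 + (12 + 16)) = 1/(-110 + 28) = 1/(-82) = -1/82 ≈ -0.012195)
u(H) = -1/82 - H
216259 + u(259 - T) = 216259 + (-1/82 - (259 - 1*(-172))) = 216259 + (-1/82 - (259 + 172)) = 216259 + (-1/82 - 1*431) = 216259 + (-1/82 - 431) = 216259 - 35343/82 = 17697895/82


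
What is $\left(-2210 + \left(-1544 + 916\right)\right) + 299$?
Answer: $-2539$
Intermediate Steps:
$\left(-2210 + \left(-1544 + 916\right)\right) + 299 = \left(-2210 - 628\right) + 299 = -2838 + 299 = -2539$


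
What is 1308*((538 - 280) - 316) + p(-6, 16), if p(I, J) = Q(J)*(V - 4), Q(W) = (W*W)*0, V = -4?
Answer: -75864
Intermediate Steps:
Q(W) = 0 (Q(W) = W²*0 = 0)
p(I, J) = 0 (p(I, J) = 0*(-4 - 4) = 0*(-8) = 0)
1308*((538 - 280) - 316) + p(-6, 16) = 1308*((538 - 280) - 316) + 0 = 1308*(258 - 316) + 0 = 1308*(-58) + 0 = -75864 + 0 = -75864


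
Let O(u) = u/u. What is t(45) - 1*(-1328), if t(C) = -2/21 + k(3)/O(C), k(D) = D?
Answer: 27949/21 ≈ 1330.9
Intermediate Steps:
O(u) = 1
t(C) = 61/21 (t(C) = -2/21 + 3/1 = -2*1/21 + 3*1 = -2/21 + 3 = 61/21)
t(45) - 1*(-1328) = 61/21 - 1*(-1328) = 61/21 + 1328 = 27949/21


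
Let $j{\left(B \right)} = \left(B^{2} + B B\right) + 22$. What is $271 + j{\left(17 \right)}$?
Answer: $871$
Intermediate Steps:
$j{\left(B \right)} = 22 + 2 B^{2}$ ($j{\left(B \right)} = \left(B^{2} + B^{2}\right) + 22 = 2 B^{2} + 22 = 22 + 2 B^{2}$)
$271 + j{\left(17 \right)} = 271 + \left(22 + 2 \cdot 17^{2}\right) = 271 + \left(22 + 2 \cdot 289\right) = 271 + \left(22 + 578\right) = 271 + 600 = 871$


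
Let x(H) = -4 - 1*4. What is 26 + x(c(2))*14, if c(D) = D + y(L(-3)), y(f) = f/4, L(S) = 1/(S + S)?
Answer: -86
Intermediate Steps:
L(S) = 1/(2*S)
y(f) = f/4 (y(f) = f*(¼) = f/4)
c(D) = -1/24 + D (c(D) = D + ((½)/(-3))/4 = D + ((½)*(-⅓))/4 = D + (¼)*(-⅙) = D - 1/24 = -1/24 + D)
x(H) = -8 (x(H) = -4 - 4 = -8)
26 + x(c(2))*14 = 26 - 8*14 = 26 - 112 = -86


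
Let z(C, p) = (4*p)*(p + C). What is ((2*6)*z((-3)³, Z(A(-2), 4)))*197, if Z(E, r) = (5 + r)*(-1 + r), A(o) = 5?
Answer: 0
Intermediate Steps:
Z(E, r) = (-1 + r)*(5 + r)
z(C, p) = 4*p*(C + p) (z(C, p) = (4*p)*(C + p) = 4*p*(C + p))
((2*6)*z((-3)³, Z(A(-2), 4)))*197 = ((2*6)*(4*(-5 + 4² + 4*4)*((-3)³ + (-5 + 4² + 4*4))))*197 = (12*(4*(-5 + 16 + 16)*(-27 + (-5 + 16 + 16))))*197 = (12*(4*27*(-27 + 27)))*197 = (12*(4*27*0))*197 = (12*0)*197 = 0*197 = 0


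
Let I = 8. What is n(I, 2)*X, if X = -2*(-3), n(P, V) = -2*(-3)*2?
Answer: 72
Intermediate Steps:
n(P, V) = 12 (n(P, V) = 6*2 = 12)
X = 6
n(I, 2)*X = 12*6 = 72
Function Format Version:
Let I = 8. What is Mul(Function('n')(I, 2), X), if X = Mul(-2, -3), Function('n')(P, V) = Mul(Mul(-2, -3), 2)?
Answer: 72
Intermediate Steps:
Function('n')(P, V) = 12 (Function('n')(P, V) = Mul(6, 2) = 12)
X = 6
Mul(Function('n')(I, 2), X) = Mul(12, 6) = 72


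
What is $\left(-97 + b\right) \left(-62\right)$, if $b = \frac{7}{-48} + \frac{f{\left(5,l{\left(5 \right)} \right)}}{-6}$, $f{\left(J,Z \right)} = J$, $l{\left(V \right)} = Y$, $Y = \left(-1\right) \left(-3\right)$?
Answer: $\frac{145793}{24} \approx 6074.7$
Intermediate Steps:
$Y = 3$
$l{\left(V \right)} = 3$
$b = - \frac{47}{48}$ ($b = \frac{7}{-48} + \frac{5}{-6} = 7 \left(- \frac{1}{48}\right) + 5 \left(- \frac{1}{6}\right) = - \frac{7}{48} - \frac{5}{6} = - \frac{47}{48} \approx -0.97917$)
$\left(-97 + b\right) \left(-62\right) = \left(-97 - \frac{47}{48}\right) \left(-62\right) = \left(- \frac{4703}{48}\right) \left(-62\right) = \frac{145793}{24}$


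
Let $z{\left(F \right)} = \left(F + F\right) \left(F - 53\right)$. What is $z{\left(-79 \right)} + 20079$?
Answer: $40935$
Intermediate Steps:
$z{\left(F \right)} = 2 F \left(-53 + F\right)$
$z{\left(-79 \right)} + 20079 = 2 \left(-79\right) \left(-53 - 79\right) + 20079 = 2 \left(-79\right) \left(-132\right) + 20079 = 20856 + 20079 = 40935$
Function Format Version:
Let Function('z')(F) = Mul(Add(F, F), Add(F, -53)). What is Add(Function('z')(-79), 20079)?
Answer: 40935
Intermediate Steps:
Function('z')(F) = Mul(2, F, Add(-53, F)) (Function('z')(F) = Mul(Mul(2, F), Add(-53, F)) = Mul(2, F, Add(-53, F)))
Add(Function('z')(-79), 20079) = Add(Mul(2, -79, Add(-53, -79)), 20079) = Add(Mul(2, -79, -132), 20079) = Add(20856, 20079) = 40935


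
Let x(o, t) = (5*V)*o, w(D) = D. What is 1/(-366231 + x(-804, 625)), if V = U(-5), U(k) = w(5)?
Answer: -1/386331 ≈ -2.5885e-6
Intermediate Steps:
U(k) = 5
V = 5
x(o, t) = 25*o (x(o, t) = (5*5)*o = 25*o)
1/(-366231 + x(-804, 625)) = 1/(-366231 + 25*(-804)) = 1/(-366231 - 20100) = 1/(-386331) = -1/386331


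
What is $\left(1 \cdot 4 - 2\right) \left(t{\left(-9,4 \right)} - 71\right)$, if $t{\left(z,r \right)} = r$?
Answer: $-134$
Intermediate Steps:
$\left(1 \cdot 4 - 2\right) \left(t{\left(-9,4 \right)} - 71\right) = \left(1 \cdot 4 - 2\right) \left(4 - 71\right) = \left(4 - 2\right) \left(-67\right) = 2 \left(-67\right) = -134$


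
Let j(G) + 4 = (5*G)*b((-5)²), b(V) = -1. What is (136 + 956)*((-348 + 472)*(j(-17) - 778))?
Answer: -94379376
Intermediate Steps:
j(G) = -4 - 5*G (j(G) = -4 + (5*G)*(-1) = -4 - 5*G)
(136 + 956)*((-348 + 472)*(j(-17) - 778)) = (136 + 956)*((-348 + 472)*((-4 - 5*(-17)) - 778)) = 1092*(124*((-4 + 85) - 778)) = 1092*(124*(81 - 778)) = 1092*(124*(-697)) = 1092*(-86428) = -94379376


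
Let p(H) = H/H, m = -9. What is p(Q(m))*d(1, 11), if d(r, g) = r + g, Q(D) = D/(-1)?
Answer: 12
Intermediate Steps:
Q(D) = -D (Q(D) = D*(-1) = -D)
d(r, g) = g + r
p(H) = 1
p(Q(m))*d(1, 11) = 1*(11 + 1) = 1*12 = 12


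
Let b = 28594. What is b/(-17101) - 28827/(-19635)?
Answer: -3260603/15989435 ≈ -0.20392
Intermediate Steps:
b/(-17101) - 28827/(-19635) = 28594/(-17101) - 28827/(-19635) = 28594*(-1/17101) - 28827*(-1/19635) = -28594/17101 + 9609/6545 = -3260603/15989435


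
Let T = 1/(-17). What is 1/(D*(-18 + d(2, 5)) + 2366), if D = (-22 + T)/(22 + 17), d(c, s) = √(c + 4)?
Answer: 58027528/137883862373 + 27625*√6/275767724746 ≈ 0.00042109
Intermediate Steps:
T = -1/17 ≈ -0.058824
d(c, s) = √(4 + c)
D = -125/221 (D = (-22 - 1/17)/(22 + 17) = -375/17/39 = -375/17*1/39 = -125/221 ≈ -0.56561)
1/(D*(-18 + d(2, 5)) + 2366) = 1/(-125*(-18 + √(4 + 2))/221 + 2366) = 1/(-125*(-18 + √6)/221 + 2366) = 1/((2250/221 - 125*√6/221) + 2366) = 1/(525136/221 - 125*√6/221)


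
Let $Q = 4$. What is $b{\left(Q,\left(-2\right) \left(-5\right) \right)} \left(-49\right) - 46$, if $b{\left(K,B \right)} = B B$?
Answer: $-4946$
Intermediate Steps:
$b{\left(K,B \right)} = B^{2}$
$b{\left(Q,\left(-2\right) \left(-5\right) \right)} \left(-49\right) - 46 = \left(\left(-2\right) \left(-5\right)\right)^{2} \left(-49\right) - 46 = 10^{2} \left(-49\right) - 46 = 100 \left(-49\right) - 46 = -4900 - 46 = -4946$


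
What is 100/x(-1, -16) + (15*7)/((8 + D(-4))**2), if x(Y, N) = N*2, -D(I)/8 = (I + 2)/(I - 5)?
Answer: -185/448 ≈ -0.41295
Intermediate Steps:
D(I) = -8*(2 + I)/(-5 + I) (D(I) = -8*(I + 2)/(I - 5) = -8*(2 + I)/(-5 + I))
x(Y, N) = 2*N
100/x(-1, -16) + (15*7)/((8 + D(-4))**2) = 100/((2*(-16))) + (15*7)/((8 + 8*(-2 - 1*(-4))/(-5 - 4))**2) = 100/(-32) + 105/((8 + 8*(-2 + 4)/(-9))**2) = 100*(-1/32) + 105/((8 + 8*(-1/9)*2)**2) = -25/8 + 105/((8 - 16/9)**2) = -25/8 + 105/((56/9)**2) = -25/8 + 105/(3136/81) = -25/8 + 105*(81/3136) = -25/8 + 1215/448 = -185/448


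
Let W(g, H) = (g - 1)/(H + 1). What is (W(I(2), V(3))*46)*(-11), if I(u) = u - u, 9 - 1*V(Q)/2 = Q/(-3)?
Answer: 506/21 ≈ 24.095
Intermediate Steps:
V(Q) = 18 + 2*Q/3 (V(Q) = 18 - 2*Q/(-3) = 18 - 2*Q*(-1)/3 = 18 - (-2)*Q/3 = 18 + 2*Q/3)
I(u) = 0
W(g, H) = (-1 + g)/(1 + H)
(W(I(2), V(3))*46)*(-11) = (((-1 + 0)/(1 + (18 + (⅔)*3)))*46)*(-11) = ((-1/(1 + (18 + 2)))*46)*(-11) = ((-1/(1 + 20))*46)*(-11) = ((-1/21)*46)*(-11) = (((1/21)*(-1))*46)*(-11) = -1/21*46*(-11) = -46/21*(-11) = 506/21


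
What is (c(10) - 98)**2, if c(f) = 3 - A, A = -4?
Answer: 8281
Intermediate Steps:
c(f) = 7 (c(f) = 3 - 1*(-4) = 3 + 4 = 7)
(c(10) - 98)**2 = (7 - 98)**2 = (-91)**2 = 8281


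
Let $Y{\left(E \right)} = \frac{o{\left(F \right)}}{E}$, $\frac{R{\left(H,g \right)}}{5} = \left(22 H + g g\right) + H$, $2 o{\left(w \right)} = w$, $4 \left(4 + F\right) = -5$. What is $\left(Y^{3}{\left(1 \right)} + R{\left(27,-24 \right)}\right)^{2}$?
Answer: $\frac{9333385493481}{262144} \approx 3.5604 \cdot 10^{7}$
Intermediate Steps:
$F = - \frac{21}{4}$ ($F = -4 + \frac{1}{4} \left(-5\right) = -4 - \frac{5}{4} = - \frac{21}{4} \approx -5.25$)
$o{\left(w \right)} = \frac{w}{2}$
$R{\left(H,g \right)} = 5 g^{2} + 115 H$ ($R{\left(H,g \right)} = 5 \left(\left(22 H + g g\right) + H\right) = 5 \left(\left(22 H + g^{2}\right) + H\right) = 5 \left(\left(g^{2} + 22 H\right) + H\right) = 5 \left(g^{2} + 23 H\right) = 5 g^{2} + 115 H$)
$Y{\left(E \right)} = - \frac{21}{8 E}$ ($Y{\left(E \right)} = \frac{\frac{1}{2} \left(- \frac{21}{4}\right)}{E} = - \frac{21}{8 E}$)
$\left(Y^{3}{\left(1 \right)} + R{\left(27,-24 \right)}\right)^{2} = \left(\left(- \frac{21}{8 \cdot 1}\right)^{3} + \left(5 \left(-24\right)^{2} + 115 \cdot 27\right)\right)^{2} = \left(\left(\left(- \frac{21}{8}\right) 1\right)^{3} + \left(5 \cdot 576 + 3105\right)\right)^{2} = \left(\left(- \frac{21}{8}\right)^{3} + \left(2880 + 3105\right)\right)^{2} = \left(- \frac{9261}{512} + 5985\right)^{2} = \left(\frac{3055059}{512}\right)^{2} = \frac{9333385493481}{262144}$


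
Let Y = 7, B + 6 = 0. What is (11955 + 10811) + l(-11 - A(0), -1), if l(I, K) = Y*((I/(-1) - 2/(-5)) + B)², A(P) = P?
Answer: 574253/25 ≈ 22970.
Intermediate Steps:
B = -6 (B = -6 + 0 = -6)
l(I, K) = 7*(-28/5 - I)² (l(I, K) = 7*((I/(-1) - 2/(-5)) - 6)² = 7*((I*(-1) - 2*(-⅕)) - 6)² = 7*((-I + ⅖) - 6)² = 7*((⅖ - I) - 6)² = 7*(-28/5 - I)²)
(11955 + 10811) + l(-11 - A(0), -1) = (11955 + 10811) + 7*(28 + 5*(-11 - 1*0))²/25 = 22766 + 7*(28 + 5*(-11 + 0))²/25 = 22766 + 7*(28 + 5*(-11))²/25 = 22766 + 7*(28 - 55)²/25 = 22766 + (7/25)*(-27)² = 22766 + (7/25)*729 = 22766 + 5103/25 = 574253/25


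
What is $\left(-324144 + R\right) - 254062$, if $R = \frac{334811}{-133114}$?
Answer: $- \frac{76967648295}{133114} \approx -5.7821 \cdot 10^{5}$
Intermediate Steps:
$R = - \frac{334811}{133114}$ ($R = 334811 \left(- \frac{1}{133114}\right) = - \frac{334811}{133114} \approx -2.5152$)
$\left(-324144 + R\right) - 254062 = \left(-324144 - \frac{334811}{133114}\right) - 254062 = - \frac{43148439227}{133114} - 254062 = - \frac{76967648295}{133114}$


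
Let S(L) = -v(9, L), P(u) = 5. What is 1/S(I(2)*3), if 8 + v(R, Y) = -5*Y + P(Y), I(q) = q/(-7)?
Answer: -7/9 ≈ -0.77778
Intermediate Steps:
I(q) = -q/7 (I(q) = q*(-1/7) = -q/7)
v(R, Y) = -3 - 5*Y (v(R, Y) = -8 + (-5*Y + 5) = -8 + (5 - 5*Y) = -3 - 5*Y)
S(L) = 3 + 5*L (S(L) = -(-3 - 5*L) = 3 + 5*L)
1/S(I(2)*3) = 1/(3 + 5*(-1/7*2*3)) = 1/(3 + 5*(-2/7*3)) = 1/(3 + 5*(-6/7)) = 1/(3 - 30/7) = 1/(-9/7) = -7/9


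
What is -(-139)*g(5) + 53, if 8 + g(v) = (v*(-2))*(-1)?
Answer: 331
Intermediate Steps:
g(v) = -8 + 2*v (g(v) = -8 + (v*(-2))*(-1) = -8 - 2*v*(-1) = -8 + 2*v)
-(-139)*g(5) + 53 = -(-139)*(-8 + 2*5) + 53 = -(-139)*(-8 + 10) + 53 = -(-139)*2 + 53 = -139*(-2) + 53 = 278 + 53 = 331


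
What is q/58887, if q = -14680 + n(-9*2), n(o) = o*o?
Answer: -14356/58887 ≈ -0.24379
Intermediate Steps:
n(o) = o**2
q = -14356 (q = -14680 + (-9*2)**2 = -14680 + (-18)**2 = -14680 + 324 = -14356)
q/58887 = -14356/58887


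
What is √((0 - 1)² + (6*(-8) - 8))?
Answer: I*√55 ≈ 7.4162*I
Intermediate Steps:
√((0 - 1)² + (6*(-8) - 8)) = √((-1)² + (-48 - 8)) = √(1 - 56) = √(-55) = I*√55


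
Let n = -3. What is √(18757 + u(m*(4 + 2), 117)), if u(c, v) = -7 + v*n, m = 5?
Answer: √18399 ≈ 135.64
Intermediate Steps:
u(c, v) = -7 - 3*v (u(c, v) = -7 + v*(-3) = -7 - 3*v)
√(18757 + u(m*(4 + 2), 117)) = √(18757 + (-7 - 3*117)) = √(18757 + (-7 - 351)) = √(18757 - 358) = √18399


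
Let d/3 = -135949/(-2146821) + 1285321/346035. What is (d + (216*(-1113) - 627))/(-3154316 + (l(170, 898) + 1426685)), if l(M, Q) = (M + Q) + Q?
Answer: 19894500642402273/142439304464335975 ≈ 0.13967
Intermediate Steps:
d = 935465742252/82541689415 (d = 3*(-135949/(-2146821) + 1285321/346035) = 3*(-135949*(-1/2146821) + 1285321*(1/346035)) = 3*(135949/2146821 + 1285321/346035) = 3*(311821914084/82541689415) = 935465742252/82541689415 ≈ 11.333)
l(M, Q) = M + 2*Q
(d + (216*(-1113) - 627))/(-3154316 + (l(170, 898) + 1426685)) = (935465742252/82541689415 + (216*(-1113) - 627))/(-3154316 + ((170 + 2*898) + 1426685)) = (935465742252/82541689415 + (-240408 - 627))/(-3154316 + ((170 + 1796) + 1426685)) = (935465742252/82541689415 - 241035)/(-3154316 + (1966 + 1426685)) = -19894500642402273/(82541689415*(-3154316 + 1428651)) = -19894500642402273/82541689415/(-1725665) = -19894500642402273/82541689415*(-1/1725665) = 19894500642402273/142439304464335975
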